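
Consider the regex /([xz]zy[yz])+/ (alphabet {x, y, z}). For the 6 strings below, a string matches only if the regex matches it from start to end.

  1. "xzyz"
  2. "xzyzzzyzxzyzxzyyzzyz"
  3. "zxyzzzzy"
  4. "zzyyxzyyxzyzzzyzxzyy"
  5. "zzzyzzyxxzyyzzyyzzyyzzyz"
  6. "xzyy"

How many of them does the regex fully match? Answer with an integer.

4

1 → match
2 → match
3 → no match
4 → match
5 → no match
6 → match
Total matched: 4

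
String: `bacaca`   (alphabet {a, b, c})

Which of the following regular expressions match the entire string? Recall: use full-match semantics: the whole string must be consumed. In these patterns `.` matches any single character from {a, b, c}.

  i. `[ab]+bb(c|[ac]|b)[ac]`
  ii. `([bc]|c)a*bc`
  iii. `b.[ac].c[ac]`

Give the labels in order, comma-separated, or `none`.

i → no match
ii → no match — must end with `bc`
iii → match

iii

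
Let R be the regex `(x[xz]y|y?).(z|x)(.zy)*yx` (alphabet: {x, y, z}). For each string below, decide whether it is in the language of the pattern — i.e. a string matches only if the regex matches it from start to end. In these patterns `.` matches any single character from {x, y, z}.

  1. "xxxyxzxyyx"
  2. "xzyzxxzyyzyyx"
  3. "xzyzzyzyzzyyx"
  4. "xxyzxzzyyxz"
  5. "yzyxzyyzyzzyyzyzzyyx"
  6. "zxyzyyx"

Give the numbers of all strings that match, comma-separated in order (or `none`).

2, 3, 6

1. "xxxyxzxyyx" → no match
2 → match
3 → match
4. "xxyzxzzyyxz" → no match — must end with "yx"
5 → no match
6. "zxyzyyx" → match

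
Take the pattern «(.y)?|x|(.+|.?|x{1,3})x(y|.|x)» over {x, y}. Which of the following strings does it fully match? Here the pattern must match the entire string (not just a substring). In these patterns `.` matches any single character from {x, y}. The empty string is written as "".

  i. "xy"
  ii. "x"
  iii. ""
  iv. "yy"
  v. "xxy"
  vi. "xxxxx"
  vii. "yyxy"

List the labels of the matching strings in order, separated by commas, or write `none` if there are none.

i → match
ii → match
iii → match
iv → match
v → match
vi → match
vii → match

i, ii, iii, iv, v, vi, vii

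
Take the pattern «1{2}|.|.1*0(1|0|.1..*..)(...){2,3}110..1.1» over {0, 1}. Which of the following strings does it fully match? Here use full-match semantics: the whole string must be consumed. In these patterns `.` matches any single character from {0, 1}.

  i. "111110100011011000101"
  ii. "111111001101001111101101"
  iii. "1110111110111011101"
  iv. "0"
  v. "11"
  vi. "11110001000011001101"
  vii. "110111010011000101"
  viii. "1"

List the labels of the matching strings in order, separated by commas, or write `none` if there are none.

i, iii, iv, v, vi, vii, viii

i → match
ii → no match
iii → match
iv. "0" → match
v. "11" → match
vi → match
vii → match
viii. "1" → match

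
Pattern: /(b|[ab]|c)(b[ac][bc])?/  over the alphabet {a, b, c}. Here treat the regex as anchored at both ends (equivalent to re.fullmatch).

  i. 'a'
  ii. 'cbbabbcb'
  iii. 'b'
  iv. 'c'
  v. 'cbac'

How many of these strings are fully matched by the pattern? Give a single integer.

i → match
ii → no match
iii → match
iv → match
v → match
Total matched: 4

4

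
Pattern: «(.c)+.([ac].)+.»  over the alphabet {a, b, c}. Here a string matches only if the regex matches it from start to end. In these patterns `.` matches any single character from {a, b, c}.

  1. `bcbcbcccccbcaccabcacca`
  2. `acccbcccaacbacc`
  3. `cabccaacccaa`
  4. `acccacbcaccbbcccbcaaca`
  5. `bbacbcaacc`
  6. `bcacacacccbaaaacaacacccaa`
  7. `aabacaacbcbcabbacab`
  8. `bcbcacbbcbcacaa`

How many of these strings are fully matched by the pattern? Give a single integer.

1 → match
2 → no match
3 → no match
4 → no match
5 → no match
6 → no match
7 → no match
8 → no match
Total matched: 1

1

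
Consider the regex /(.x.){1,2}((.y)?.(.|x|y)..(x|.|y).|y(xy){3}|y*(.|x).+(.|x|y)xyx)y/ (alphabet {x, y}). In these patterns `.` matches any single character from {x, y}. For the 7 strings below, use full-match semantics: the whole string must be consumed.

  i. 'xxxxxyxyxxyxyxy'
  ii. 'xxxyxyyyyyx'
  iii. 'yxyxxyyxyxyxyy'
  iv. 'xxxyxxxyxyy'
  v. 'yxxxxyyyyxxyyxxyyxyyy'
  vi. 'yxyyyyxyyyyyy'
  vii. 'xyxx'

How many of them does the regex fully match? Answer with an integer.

i → match
ii → no match — must end with 'y'
iii → match
iv → no match
v → no match
vi → no match
vii → no match — must end with 'y'
Total matched: 2

2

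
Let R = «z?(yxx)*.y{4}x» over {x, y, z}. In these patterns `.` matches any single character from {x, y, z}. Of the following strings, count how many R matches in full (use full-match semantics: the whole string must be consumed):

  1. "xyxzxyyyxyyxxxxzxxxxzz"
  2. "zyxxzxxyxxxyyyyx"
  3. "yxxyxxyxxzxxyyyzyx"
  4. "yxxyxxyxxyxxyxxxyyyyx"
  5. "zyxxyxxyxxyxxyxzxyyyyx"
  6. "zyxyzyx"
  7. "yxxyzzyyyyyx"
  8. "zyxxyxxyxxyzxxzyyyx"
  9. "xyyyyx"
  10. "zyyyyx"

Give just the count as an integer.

1 → no match — must end with "yx"
2 → no match
3 → no match
4 → match
5 → no match
6 → no match
7 → no match
8 → no match
9 → match
10 → match
Total matched: 3

3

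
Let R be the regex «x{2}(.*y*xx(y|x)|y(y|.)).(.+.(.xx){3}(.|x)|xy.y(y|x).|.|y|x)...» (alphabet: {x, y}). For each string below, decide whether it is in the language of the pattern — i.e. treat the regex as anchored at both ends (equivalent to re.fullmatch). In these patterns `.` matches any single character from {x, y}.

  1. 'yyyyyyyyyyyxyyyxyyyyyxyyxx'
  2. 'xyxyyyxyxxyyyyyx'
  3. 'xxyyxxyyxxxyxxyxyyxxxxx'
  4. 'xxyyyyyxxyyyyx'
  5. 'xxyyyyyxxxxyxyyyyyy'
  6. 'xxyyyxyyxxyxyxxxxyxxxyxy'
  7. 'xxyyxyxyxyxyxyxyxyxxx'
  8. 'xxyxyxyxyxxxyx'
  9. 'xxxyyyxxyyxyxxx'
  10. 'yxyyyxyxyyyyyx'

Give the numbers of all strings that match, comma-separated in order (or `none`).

8

1 → no match — must start with 'x'
2 → no match
3 → no match
4 → no match
5 → no match
6 → no match
7 → no match
8 → match
9 → no match
10 → no match — must start with 'x'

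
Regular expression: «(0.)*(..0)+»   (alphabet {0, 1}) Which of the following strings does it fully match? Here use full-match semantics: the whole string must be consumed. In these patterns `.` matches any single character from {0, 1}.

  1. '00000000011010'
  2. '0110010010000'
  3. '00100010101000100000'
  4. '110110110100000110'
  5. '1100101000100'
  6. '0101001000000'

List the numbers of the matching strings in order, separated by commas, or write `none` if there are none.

1 → no match
2 → no match
3 → no match
4 → match
5 → no match
6 → no match

4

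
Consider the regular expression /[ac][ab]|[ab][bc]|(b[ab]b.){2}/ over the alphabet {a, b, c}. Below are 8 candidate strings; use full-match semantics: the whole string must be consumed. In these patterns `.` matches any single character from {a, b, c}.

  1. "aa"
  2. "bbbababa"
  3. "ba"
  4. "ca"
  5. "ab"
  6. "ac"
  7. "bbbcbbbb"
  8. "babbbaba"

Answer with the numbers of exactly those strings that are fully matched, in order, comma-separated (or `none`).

1 → match
2 → match
3 → no match
4 → match
5 → match
6 → match
7 → match
8 → match

1, 2, 4, 5, 6, 7, 8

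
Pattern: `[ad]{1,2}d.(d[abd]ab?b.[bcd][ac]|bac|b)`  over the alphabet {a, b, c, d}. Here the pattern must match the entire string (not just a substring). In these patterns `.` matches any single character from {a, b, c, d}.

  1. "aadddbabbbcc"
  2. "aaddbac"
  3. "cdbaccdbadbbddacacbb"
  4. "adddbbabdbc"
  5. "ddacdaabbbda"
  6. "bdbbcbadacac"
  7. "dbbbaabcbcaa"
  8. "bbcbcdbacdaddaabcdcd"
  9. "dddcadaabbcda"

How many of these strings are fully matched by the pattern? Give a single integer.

1 → match
2 → match
3 → no match
4 → no match
5 → no match
6 → no match
7 → no match
8 → no match
9 → no match
Total matched: 2

2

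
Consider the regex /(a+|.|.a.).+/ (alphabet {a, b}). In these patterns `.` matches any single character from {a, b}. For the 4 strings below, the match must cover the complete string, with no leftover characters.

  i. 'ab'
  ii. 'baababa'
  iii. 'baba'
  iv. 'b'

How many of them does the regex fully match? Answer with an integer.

i → match
ii → match
iii → match
iv → no match
Total matched: 3

3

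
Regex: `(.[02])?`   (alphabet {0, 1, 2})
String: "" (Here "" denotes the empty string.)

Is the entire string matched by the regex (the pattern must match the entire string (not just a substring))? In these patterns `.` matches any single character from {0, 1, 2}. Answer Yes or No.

Yes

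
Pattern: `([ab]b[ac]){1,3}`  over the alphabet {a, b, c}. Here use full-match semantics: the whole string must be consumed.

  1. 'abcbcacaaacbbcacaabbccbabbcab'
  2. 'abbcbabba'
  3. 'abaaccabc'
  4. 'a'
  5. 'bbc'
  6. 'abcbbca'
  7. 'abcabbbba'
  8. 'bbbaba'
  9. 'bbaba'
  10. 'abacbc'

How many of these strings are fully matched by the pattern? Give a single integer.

1 → no match
2. 'abbcbabba' → no match
3. 'abaaccabc' → no match
4. 'a' → no match
5. 'bbc' → match
6. 'abcbbca' → no match
7. 'abcabbbba' → no match
8. 'bbbaba' → no match
9. 'bbaba' → no match
10. 'abacbc' → no match
Total matched: 1

1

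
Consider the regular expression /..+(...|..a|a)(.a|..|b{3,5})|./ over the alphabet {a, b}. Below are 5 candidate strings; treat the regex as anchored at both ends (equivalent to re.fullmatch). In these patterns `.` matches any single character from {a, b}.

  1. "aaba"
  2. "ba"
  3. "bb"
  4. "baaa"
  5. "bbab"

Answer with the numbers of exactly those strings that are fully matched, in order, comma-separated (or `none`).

none

1 → no match
2 → no match
3 → no match
4 → no match
5 → no match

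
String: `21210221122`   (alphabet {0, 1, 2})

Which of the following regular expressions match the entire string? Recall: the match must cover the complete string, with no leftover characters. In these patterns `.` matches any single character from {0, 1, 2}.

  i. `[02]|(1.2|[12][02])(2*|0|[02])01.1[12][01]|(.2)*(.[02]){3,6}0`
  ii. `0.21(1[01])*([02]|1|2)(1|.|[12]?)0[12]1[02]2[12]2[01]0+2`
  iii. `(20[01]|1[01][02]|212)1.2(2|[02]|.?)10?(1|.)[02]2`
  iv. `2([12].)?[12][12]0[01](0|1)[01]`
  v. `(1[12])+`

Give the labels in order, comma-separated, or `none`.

i → no match
ii → no match — must start with `0`
iii → match
iv → no match
v → no match — must start with `1`

iii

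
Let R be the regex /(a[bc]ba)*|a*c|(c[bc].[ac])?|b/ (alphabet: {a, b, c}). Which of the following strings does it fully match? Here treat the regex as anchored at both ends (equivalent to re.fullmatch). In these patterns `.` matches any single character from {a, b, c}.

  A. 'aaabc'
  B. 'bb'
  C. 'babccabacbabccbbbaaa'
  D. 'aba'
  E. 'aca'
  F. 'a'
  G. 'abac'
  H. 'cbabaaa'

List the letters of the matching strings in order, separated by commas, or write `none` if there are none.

A → no match
B → no match
C → no match
D → no match
E → no match
F → no match
G → no match
H → no match

none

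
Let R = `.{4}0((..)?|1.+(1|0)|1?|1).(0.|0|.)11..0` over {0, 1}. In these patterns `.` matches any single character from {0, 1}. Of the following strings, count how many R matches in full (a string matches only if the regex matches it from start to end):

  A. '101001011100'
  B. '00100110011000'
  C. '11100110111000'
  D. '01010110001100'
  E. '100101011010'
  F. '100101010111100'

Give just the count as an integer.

A → match
B → match
C → match
D → no match
E → match
F → match
Total matched: 5

5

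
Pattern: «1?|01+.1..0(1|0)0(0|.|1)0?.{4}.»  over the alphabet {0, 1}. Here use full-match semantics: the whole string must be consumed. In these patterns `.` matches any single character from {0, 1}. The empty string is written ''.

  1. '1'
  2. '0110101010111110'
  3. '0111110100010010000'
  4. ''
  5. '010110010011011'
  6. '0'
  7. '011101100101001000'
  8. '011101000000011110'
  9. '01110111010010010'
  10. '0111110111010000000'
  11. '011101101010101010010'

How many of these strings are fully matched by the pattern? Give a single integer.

1. '1' → match
2 → match
3 → match
4. '' → match
5 → match
6. '0' → no match
7 → match
8 → match
9 → match
10 → match
11 → no match
Total matched: 9

9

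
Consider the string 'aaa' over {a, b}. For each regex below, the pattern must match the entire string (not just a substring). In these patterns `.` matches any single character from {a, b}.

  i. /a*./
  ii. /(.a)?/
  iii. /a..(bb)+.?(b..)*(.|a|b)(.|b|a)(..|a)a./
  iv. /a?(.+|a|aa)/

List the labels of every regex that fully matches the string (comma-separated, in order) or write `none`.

i → match
ii → no match
iii → no match
iv → match

i, iv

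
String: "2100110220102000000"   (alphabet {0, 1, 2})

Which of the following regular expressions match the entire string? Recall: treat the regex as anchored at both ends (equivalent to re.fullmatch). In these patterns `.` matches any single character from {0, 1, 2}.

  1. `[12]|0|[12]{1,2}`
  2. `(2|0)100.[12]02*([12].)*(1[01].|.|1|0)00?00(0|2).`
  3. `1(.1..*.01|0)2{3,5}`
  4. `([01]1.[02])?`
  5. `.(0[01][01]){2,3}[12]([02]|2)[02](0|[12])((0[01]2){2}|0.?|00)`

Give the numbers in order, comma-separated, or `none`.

2

1 → no match
2 → match
3 → no match — must start with "1"
4 → no match
5 → no match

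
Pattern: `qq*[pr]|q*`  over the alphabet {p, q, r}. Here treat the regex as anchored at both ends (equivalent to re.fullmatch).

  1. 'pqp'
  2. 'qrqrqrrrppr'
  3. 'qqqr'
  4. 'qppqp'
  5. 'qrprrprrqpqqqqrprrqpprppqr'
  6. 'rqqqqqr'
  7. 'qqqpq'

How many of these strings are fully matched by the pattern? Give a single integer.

1

1. 'pqp' → no match
2. 'qrqrqrrrppr' → no match
3. 'qqqr' → match
4. 'qppqp' → no match
5 → no match
6. 'rqqqqqr' → no match
7. 'qqqpq' → no match
Total matched: 1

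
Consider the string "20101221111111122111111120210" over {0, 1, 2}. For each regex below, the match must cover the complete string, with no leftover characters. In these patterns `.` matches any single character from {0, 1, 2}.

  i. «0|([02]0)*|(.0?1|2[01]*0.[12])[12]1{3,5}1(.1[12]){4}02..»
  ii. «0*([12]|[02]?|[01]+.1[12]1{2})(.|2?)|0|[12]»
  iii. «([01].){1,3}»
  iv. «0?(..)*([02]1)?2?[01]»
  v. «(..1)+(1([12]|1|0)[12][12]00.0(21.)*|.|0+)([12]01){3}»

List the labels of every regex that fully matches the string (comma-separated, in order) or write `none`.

i, iv

i → match
ii → no match
iii → no match
iv → match
v → no match — must end with "01"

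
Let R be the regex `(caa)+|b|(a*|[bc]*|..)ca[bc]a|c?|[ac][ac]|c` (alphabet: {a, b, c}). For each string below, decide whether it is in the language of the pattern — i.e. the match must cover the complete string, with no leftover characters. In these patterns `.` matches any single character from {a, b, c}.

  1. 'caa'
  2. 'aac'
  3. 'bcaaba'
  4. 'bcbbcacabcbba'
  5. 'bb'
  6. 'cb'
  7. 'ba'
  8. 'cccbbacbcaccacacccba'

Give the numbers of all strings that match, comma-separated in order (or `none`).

1

1 → match
2 → no match
3 → no match
4 → no match
5 → no match
6 → no match
7 → no match
8 → no match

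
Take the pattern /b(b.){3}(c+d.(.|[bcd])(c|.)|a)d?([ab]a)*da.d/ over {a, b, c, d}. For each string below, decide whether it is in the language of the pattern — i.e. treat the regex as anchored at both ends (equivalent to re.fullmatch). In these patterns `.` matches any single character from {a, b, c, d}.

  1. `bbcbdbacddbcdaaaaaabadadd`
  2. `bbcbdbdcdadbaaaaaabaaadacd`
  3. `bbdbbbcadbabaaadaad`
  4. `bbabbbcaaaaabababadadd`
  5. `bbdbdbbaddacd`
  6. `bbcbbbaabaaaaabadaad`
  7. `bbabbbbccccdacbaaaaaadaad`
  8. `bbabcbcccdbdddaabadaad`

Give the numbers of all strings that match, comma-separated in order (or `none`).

1, 2, 3, 4, 5, 6, 7, 8

1 → match
2 → match
3 → match
4 → match
5 → match
6 → match
7 → match
8 → match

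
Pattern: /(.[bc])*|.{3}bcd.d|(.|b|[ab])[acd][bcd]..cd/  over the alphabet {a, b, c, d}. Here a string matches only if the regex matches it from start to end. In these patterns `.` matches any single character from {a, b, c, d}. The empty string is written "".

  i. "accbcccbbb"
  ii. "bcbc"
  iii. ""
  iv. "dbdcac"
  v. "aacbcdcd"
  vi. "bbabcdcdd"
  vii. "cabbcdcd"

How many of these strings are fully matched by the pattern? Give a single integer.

i → match
ii → match
iii → match
iv → match
v → match
vi → no match
vii → match
Total matched: 6

6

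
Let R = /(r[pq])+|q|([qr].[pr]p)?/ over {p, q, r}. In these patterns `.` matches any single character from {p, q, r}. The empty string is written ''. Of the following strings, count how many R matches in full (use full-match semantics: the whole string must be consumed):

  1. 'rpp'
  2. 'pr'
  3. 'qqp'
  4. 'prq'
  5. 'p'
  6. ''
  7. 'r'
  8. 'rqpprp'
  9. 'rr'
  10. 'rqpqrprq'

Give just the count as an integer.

1

1. 'rpp' → no match
2. 'pr' → no match
3. 'qqp' → no match
4. 'prq' → no match
5. 'p' → no match
6. '' → match
7. 'r' → no match
8. 'rqpprp' → no match
9. 'rr' → no match
10. 'rqpqrprq' → no match
Total matched: 1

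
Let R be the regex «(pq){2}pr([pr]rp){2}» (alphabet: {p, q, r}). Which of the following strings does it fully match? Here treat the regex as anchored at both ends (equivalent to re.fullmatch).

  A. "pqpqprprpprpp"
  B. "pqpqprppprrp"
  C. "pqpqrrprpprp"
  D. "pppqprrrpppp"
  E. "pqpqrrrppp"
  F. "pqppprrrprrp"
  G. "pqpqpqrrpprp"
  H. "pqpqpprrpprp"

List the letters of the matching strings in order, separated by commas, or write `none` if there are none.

none

A → no match — must end with "rp"
B. "pqpqprppprrp" → no match
C. "pqpqrrprpprp" → no match
D. "pppqprrrpppp" → no match — must start with "pq"
E. "pqpqrrrppp" → no match — must end with "rp"
F. "pqppprrrprrp" → no match
G. "pqpqpqrrpprp" → no match
H. "pqpqpprrpprp" → no match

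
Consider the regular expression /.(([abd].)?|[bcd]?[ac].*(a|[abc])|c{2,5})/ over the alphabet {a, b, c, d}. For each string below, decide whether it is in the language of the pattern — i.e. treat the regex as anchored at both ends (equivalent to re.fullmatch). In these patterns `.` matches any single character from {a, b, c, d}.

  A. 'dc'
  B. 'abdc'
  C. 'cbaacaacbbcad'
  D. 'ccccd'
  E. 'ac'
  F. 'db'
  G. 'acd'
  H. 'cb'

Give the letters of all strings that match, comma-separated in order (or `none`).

A → no match
B → no match
C → no match
D → no match
E → no match
F → no match
G → no match
H → no match

none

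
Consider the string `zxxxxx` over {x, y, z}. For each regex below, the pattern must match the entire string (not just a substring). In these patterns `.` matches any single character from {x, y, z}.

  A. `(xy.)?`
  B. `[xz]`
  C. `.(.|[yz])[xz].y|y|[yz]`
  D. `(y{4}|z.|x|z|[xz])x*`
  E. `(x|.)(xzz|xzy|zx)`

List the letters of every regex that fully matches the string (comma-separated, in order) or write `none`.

A → no match
B → no match
C → no match
D → match
E → no match

D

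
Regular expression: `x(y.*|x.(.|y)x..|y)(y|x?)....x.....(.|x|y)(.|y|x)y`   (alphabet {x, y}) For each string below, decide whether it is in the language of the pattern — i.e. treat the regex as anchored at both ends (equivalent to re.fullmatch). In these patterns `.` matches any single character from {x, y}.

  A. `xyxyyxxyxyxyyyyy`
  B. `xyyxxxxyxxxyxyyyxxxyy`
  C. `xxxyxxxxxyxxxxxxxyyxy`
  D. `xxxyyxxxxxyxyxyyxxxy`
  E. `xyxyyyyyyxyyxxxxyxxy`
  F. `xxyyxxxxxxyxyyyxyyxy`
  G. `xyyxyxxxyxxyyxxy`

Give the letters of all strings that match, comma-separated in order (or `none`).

A → no match
B → match
C → match
D → no match
E → no match
F → match
G → match

B, C, F, G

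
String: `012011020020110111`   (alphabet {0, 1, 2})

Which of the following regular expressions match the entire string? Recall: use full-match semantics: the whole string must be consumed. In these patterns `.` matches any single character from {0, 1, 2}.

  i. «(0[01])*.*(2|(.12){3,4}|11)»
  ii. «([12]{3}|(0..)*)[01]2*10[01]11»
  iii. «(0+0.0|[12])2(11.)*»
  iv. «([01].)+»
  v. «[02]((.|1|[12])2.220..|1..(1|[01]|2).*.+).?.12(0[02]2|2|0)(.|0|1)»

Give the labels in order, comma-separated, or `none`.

i → match
ii → match
iii → no match
iv → no match
v → no match

i, ii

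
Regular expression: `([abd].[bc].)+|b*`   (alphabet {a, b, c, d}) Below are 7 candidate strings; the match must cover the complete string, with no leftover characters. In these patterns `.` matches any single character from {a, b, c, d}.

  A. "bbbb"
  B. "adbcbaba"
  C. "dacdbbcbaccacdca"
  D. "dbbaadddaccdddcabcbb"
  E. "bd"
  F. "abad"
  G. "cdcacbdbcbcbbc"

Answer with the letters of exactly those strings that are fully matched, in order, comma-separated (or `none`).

A, B

A. "bbbb" → match
B. "adbcbaba" → match
C → no match
D → no match
E. "bd" → no match
F. "abad" → no match
G → no match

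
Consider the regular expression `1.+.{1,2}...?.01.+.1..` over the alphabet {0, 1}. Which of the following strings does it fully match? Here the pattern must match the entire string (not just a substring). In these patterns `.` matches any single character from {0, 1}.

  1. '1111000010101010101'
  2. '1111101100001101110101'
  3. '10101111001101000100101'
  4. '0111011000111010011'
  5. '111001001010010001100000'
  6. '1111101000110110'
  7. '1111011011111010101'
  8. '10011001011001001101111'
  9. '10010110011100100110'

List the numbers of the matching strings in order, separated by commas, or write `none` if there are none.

1, 2, 3, 6, 7, 8, 9

1 → match
2 → match
3 → match
4 → no match — must start with '1'
5 → no match
6 → match
7 → match
8 → match
9 → match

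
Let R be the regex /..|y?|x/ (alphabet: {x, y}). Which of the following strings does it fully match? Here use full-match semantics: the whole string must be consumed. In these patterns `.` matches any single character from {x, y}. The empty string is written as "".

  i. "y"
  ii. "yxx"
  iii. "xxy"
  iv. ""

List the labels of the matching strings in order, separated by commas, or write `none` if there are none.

i, iv

i → match
ii → no match
iii → no match
iv → match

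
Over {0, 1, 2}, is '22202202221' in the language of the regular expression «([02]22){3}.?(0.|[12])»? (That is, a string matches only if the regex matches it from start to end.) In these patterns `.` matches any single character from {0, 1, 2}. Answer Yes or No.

Yes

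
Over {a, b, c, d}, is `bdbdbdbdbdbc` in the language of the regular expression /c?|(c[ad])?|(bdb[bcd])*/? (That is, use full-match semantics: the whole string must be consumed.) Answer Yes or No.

Yes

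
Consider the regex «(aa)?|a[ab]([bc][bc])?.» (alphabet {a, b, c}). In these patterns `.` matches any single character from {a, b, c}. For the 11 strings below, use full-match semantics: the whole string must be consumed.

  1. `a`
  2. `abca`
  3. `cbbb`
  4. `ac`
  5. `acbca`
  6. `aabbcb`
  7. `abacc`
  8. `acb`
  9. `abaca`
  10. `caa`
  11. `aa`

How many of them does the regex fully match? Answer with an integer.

1 → no match
2 → no match
3 → no match
4 → no match
5 → no match
6 → no match
7 → no match
8 → no match
9 → no match
10 → no match
11 → match
Total matched: 1

1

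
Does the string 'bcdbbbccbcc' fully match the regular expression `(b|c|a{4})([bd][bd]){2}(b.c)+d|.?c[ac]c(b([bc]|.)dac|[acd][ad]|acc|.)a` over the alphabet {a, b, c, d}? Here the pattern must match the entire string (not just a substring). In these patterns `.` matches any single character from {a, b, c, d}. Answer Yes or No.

No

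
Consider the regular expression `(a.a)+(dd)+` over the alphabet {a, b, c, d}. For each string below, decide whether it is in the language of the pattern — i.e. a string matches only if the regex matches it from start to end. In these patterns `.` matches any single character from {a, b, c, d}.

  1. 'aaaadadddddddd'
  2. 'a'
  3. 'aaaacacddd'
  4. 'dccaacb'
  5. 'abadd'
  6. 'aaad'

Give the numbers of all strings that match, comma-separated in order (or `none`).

1, 5

1 → match
2. 'a' → no match — must end with 'dd'
3. 'aaaacacddd' → no match
4. 'dccaacb' → no match — must start with 'a'
5. 'abadd' → match
6. 'aaad' → no match — must end with 'dd'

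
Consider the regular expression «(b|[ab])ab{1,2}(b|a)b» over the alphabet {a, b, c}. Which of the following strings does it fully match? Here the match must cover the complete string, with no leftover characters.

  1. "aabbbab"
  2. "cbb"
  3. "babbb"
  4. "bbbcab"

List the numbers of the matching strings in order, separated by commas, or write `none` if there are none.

1. "aabbbab" → no match
2. "cbb" → no match
3. "babbb" → match
4. "bbbcab" → no match

3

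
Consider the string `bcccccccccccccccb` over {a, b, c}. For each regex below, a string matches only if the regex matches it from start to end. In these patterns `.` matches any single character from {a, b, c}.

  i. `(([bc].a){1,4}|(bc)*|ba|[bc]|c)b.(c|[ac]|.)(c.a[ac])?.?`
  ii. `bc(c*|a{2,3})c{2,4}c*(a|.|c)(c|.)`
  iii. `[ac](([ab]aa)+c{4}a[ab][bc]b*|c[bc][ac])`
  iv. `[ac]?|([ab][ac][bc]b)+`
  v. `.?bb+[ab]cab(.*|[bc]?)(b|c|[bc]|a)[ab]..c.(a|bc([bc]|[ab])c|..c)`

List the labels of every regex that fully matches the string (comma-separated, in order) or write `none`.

i → no match
ii → match
iii → no match
iv → no match
v → no match

ii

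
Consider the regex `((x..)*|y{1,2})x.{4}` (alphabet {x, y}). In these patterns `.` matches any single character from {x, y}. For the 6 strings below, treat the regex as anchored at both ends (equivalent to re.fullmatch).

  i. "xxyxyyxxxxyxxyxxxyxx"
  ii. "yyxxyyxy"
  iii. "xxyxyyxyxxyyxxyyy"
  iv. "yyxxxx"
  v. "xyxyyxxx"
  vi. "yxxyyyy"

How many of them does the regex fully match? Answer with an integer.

2

i → match
ii → no match
iii → match
iv → no match
v → no match
vi → no match
Total matched: 2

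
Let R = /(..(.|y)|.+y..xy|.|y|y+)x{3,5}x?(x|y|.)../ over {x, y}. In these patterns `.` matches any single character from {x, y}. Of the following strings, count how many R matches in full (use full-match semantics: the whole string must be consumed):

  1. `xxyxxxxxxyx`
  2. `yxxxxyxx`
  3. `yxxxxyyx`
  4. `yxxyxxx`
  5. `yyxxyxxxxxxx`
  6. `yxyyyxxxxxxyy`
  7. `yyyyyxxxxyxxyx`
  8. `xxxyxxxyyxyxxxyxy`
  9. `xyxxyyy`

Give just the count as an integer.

3

1 → match
2 → match
3 → match
4 → no match
5 → no match
6 → no match
7 → no match
8 → no match
9 → no match
Total matched: 3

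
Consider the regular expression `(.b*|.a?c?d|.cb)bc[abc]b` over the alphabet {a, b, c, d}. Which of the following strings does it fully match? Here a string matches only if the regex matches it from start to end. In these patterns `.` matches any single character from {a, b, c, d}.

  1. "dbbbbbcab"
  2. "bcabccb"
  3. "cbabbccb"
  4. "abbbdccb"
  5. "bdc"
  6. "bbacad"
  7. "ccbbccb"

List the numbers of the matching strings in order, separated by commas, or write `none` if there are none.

1 → match
2 → no match
3 → no match
4 → no match
5 → no match — must end with "b"
6 → no match — must end with "b"
7 → match

1, 7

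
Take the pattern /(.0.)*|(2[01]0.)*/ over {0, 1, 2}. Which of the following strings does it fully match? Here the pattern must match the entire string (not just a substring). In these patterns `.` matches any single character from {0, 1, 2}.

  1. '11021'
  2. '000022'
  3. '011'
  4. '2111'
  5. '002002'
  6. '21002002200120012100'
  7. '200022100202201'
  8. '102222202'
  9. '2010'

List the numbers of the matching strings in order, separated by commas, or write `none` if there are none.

1. '11021' → no match
2. '000022' → no match
3. '011' → no match
4. '2111' → no match
5. '002002' → match
6 → match
7 → no match
8. '102222202' → no match
9. '2010' → no match

5, 6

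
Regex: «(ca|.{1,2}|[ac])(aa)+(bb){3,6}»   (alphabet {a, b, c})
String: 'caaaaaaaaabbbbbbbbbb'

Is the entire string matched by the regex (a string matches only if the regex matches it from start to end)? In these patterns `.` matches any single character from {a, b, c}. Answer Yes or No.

Yes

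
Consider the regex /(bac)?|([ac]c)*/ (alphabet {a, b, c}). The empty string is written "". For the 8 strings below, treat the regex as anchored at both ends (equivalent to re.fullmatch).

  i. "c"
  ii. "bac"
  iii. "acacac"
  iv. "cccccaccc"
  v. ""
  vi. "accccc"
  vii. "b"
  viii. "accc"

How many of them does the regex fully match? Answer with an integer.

5

i → no match
ii → match
iii → match
iv → no match
v → match
vi → match
vii → no match
viii → match
Total matched: 5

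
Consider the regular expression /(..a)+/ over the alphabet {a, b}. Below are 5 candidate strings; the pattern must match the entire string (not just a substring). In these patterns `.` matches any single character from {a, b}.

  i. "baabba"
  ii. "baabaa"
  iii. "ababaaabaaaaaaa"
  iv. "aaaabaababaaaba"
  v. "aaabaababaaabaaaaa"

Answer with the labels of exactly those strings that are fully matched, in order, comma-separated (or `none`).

i, ii, iii, iv

i → match
ii → match
iii → match
iv → match
v → no match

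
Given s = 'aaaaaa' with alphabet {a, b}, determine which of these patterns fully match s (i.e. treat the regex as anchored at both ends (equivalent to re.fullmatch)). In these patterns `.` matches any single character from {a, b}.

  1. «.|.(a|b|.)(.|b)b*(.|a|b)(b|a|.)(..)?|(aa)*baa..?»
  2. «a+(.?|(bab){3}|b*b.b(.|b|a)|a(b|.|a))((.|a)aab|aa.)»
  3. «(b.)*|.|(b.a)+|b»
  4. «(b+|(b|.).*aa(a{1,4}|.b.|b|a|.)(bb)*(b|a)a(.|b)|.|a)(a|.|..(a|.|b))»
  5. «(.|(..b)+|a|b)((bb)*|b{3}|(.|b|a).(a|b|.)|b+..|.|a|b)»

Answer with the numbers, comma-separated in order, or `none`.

2

1 → no match
2 → match
3 → no match
4 → no match
5 → no match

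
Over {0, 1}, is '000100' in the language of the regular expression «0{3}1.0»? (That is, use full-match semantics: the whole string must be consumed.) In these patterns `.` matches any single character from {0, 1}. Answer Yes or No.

Yes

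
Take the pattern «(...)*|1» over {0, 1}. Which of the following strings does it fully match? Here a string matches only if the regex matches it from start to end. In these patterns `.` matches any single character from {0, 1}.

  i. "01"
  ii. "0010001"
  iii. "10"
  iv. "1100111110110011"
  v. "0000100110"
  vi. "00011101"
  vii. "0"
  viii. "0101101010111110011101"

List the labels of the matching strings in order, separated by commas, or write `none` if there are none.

none

i → no match
ii → no match
iii → no match
iv → no match
v → no match
vi → no match
vii → no match
viii → no match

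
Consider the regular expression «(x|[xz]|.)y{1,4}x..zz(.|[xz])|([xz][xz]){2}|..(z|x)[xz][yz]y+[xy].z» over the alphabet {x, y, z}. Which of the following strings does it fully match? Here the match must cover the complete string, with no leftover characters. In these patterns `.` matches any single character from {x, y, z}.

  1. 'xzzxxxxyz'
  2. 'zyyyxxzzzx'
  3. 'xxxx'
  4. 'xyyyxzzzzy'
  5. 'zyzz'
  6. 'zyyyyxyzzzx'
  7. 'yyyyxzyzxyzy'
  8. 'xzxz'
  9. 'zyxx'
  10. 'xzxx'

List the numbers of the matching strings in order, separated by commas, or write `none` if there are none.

1 → no match
2 → match
3 → match
4 → match
5 → no match
6 → match
7 → no match
8 → match
9 → no match
10 → match

2, 3, 4, 6, 8, 10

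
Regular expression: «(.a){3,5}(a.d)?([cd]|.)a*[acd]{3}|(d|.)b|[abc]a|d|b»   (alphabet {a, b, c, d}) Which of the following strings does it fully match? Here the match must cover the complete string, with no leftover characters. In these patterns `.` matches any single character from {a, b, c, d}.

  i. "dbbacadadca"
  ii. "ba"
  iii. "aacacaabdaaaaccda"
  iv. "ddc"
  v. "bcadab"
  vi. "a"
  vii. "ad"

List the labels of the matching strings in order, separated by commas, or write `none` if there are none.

i → no match
ii → match
iii → no match
iv → no match
v → no match
vi → no match
vii → no match

ii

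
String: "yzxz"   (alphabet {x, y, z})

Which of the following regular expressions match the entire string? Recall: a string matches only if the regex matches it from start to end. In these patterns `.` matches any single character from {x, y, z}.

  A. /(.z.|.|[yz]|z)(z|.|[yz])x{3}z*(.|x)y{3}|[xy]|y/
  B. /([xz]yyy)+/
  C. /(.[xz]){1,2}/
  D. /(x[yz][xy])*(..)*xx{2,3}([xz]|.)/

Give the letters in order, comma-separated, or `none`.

C

A → no match
B → no match — must end with "yyy"
C → match
D → no match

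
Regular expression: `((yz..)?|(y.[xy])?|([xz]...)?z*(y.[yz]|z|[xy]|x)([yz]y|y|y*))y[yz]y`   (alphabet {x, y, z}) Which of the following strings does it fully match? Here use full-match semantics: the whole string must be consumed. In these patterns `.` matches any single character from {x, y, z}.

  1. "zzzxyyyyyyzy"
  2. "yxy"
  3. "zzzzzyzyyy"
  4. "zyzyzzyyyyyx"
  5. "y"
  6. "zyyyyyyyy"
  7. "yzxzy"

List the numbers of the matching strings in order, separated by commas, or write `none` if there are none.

1, 6

1 → match
2 → no match
3 → no match
4 → no match — must end with "y"
5 → no match
6 → match
7 → no match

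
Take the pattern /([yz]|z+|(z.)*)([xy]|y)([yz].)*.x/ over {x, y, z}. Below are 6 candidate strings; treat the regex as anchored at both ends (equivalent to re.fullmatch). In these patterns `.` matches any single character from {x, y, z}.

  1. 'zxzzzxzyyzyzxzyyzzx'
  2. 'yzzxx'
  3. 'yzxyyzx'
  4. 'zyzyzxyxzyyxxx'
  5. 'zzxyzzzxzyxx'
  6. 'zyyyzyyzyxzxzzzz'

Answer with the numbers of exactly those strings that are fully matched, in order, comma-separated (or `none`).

1, 2, 3, 4

1 → match
2. 'yzzxx' → match
3. 'yzxyyzx' → match
4 → match
5. 'zzxyzzzxzyxx' → no match
6 → no match — must end with 'x'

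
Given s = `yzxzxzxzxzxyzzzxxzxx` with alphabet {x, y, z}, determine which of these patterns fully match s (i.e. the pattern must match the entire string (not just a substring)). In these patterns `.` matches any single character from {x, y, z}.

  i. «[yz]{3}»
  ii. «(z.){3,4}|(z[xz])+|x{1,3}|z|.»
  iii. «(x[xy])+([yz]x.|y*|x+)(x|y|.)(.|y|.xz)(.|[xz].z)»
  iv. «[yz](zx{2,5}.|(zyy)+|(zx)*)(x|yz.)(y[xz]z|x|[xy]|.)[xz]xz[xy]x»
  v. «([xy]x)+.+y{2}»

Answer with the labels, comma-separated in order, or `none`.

i → no match
ii → no match
iii → no match — must start with `x`
iv → match
v → no match — must end with `y`

iv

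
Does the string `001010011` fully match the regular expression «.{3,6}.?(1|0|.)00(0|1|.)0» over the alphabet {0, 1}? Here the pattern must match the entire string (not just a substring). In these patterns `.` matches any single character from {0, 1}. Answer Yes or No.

Every match must end with `0`, but `001010011` does not.

No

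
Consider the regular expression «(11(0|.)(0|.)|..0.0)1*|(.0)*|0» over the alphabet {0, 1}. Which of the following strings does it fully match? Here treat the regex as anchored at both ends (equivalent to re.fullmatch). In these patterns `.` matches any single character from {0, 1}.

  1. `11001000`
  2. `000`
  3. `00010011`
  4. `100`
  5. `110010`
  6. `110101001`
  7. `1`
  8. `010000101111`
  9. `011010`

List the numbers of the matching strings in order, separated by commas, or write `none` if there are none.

1 → no match
2 → no match
3 → no match
4 → no match
5 → no match
6 → no match
7 → no match
8 → no match
9 → no match

none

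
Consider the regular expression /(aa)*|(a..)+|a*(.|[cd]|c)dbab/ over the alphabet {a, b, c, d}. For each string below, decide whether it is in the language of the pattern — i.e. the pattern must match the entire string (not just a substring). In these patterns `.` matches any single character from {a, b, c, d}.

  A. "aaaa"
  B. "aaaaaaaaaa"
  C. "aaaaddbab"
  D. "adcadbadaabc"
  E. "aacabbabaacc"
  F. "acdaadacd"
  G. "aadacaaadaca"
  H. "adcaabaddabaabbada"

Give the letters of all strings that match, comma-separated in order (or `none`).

A. "aaaa" → match
B. "aaaaaaaaaa" → match
C. "aaaaddbab" → match
D. "adcadbadaabc" → match
E. "aacabbabaacc" → match
F. "acdaadacd" → match
G. "aadacaaadaca" → match
H → match

A, B, C, D, E, F, G, H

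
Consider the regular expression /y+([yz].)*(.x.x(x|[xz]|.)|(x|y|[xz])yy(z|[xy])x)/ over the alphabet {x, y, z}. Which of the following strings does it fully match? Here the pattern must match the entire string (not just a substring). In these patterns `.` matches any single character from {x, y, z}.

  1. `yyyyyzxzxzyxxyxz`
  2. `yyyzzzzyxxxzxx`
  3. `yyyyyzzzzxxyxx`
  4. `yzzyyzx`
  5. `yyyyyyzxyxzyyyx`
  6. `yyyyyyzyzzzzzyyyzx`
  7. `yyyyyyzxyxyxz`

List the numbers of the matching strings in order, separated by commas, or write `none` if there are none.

1 → match
2 → match
3 → match
4 → no match
5 → match
6 → match
7 → match

1, 2, 3, 5, 6, 7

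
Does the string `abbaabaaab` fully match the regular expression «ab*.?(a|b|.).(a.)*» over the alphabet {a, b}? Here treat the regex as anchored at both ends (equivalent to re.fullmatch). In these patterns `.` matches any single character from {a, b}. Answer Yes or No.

Yes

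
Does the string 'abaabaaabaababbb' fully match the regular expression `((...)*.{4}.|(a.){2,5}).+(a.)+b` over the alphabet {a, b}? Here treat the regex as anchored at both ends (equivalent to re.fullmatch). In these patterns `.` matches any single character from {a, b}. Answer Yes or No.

No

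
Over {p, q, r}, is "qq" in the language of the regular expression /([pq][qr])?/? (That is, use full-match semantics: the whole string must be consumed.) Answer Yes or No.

Yes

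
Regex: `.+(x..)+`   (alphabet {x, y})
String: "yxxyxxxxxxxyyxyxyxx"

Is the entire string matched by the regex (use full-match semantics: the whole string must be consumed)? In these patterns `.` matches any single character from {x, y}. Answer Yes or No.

No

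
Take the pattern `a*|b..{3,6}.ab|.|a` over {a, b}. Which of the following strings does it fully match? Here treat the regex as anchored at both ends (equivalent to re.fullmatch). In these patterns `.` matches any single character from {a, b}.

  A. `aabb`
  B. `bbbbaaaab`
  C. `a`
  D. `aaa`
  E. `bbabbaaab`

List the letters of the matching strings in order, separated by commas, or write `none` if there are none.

B, C, D, E

A. `aabb` → no match
B. `bbbbaaaab` → match
C. `a` → match
D. `aaa` → match
E. `bbabbaaab` → match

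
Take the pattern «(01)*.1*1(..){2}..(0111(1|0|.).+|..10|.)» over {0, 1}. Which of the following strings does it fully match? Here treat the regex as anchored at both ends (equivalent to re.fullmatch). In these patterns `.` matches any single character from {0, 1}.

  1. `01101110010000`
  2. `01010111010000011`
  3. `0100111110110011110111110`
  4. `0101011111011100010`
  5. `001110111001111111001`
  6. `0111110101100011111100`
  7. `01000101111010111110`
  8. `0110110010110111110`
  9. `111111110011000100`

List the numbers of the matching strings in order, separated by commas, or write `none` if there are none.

4

1 → no match
2 → no match
3 → no match
4 → match
5 → no match
6 → no match
7 → no match
8 → no match
9 → no match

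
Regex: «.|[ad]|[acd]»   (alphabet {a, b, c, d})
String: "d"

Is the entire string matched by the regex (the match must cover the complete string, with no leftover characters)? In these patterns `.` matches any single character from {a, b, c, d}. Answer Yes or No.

Yes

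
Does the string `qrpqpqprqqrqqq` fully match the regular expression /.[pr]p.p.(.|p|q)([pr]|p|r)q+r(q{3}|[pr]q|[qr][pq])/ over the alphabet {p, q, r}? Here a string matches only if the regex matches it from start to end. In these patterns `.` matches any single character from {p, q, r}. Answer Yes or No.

Yes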